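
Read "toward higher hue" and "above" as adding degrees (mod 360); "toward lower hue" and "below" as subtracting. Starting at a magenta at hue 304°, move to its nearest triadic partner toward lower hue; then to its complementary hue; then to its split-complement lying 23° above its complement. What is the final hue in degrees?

207°

304 − 120 = 184°   (triadic ↓)
184 + 180 = 364 → 364 − 360 = 4°   (complement)
4 + 203 = 207°   (split-comp 23° ↑)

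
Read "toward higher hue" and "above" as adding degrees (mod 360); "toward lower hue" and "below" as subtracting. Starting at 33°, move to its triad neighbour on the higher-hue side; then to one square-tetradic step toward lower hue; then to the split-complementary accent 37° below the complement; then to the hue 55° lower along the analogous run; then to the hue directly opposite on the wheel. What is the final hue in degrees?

triadic ↑ +120°: 33 + 120 = 153°
square ↓ −90°: 153 − 90 = 63°
split-comp 37° ↓ +143°: 63 + 143 = 206°
analog 55° ↓ −55°: 206 − 55 = 151°
complement +180°: 151 + 180 = 331°

331°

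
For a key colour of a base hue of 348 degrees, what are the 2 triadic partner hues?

108° and 228°

A triad places three hues 120° apart.
348 + 120 = 468 → 468 − 360 = 108°
348 + 240 = 588 → 588 − 360 = 228°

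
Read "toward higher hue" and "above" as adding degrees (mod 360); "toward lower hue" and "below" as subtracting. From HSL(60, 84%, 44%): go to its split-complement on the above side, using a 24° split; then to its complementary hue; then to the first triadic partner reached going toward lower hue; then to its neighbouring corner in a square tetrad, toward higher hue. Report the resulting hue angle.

split-comp 24° ↑ +204°: 60 + 204 = 264°
complement +180°: 264 + 180 = 444 → 444 − 360 = 84°
triadic ↓ −120°: 84 − 120 = -36 → -36 + 360 = 324°
square ↑ +90°: 324 + 90 = 414 → 414 − 360 = 54°

54°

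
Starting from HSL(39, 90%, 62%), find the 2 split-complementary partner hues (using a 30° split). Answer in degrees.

Split-complementary hues sit 30° either side of the complement.
Complement of 39°: 39 + 180 = 219°
219 − 30 = 189°
219 + 30 = 249°

189° and 249°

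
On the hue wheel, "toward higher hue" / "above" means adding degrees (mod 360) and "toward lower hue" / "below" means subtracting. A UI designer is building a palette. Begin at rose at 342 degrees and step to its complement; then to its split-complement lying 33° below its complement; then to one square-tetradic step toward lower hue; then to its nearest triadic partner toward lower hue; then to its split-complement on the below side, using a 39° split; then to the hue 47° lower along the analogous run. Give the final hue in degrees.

+180° (complement): 342 + 180 = 522 → 522 − 360 = 162°
+147° (split-comp 33° ↓): 162 + 147 = 309°
−90° (square ↓): 309 − 90 = 219°
−120° (triadic ↓): 219 − 120 = 99°
+141° (split-comp 39° ↓): 99 + 141 = 240°
−47° (analog 47° ↓): 240 − 47 = 193°

193°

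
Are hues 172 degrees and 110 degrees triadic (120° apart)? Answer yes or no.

no

Angular distance: |172 − 110| = 62 = 62°.
Triadic (120° apart) requires 120°.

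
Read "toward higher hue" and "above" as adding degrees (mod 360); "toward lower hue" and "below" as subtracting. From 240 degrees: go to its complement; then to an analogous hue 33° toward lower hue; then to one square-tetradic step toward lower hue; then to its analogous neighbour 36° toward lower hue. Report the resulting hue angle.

complement +180°: 240 + 180 = 420 → 420 − 360 = 60°
analog 33° ↓ −33°: 60 − 33 = 27°
square ↓ −90°: 27 − 90 = -63 → -63 + 360 = 297°
analog 36° ↓ −36°: 297 − 36 = 261°

261°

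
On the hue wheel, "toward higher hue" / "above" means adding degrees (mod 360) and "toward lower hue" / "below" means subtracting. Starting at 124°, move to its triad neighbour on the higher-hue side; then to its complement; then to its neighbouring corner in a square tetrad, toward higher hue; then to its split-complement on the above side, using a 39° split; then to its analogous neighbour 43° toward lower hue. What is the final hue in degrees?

triadic ↑ +120°: 124 + 120 = 244°
complement +180°: 244 + 180 = 424 → 424 − 360 = 64°
square ↑ +90°: 64 + 90 = 154°
split-comp 39° ↑ +219°: 154 + 219 = 373 → 373 − 360 = 13°
analog 43° ↓ −43°: 13 − 43 = -30 → -30 + 360 = 330°

330°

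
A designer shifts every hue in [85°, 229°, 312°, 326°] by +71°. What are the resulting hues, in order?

85 + 71 = 156°
229 + 71 = 300°
312 + 71 = 383 → 383 − 360 = 23°
326 + 71 = 397 → 397 − 360 = 37°

156°, 300°, 23°, 37°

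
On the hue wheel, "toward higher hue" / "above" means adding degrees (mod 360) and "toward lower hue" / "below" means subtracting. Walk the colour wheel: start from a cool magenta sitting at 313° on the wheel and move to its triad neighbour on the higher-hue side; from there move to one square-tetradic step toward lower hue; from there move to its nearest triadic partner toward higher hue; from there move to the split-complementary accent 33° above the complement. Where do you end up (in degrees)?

+120° (triadic ↑): 313 + 120 = 433 → 433 − 360 = 73°
−90° (square ↓): 73 − 90 = -17 → -17 + 360 = 343°
+120° (triadic ↑): 343 + 120 = 463 → 463 − 360 = 103°
+213° (split-comp 33° ↑): 103 + 213 = 316°

316°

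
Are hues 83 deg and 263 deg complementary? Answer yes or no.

yes

Angular distance: |83 − 263| = 180 = 180°.
Complementary requires 180°.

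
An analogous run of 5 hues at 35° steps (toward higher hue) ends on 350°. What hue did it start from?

210°

4 steps of 35° (toward higher hue) give a net shift of +140°.
Start = end − shift: 350 − 140 = 210°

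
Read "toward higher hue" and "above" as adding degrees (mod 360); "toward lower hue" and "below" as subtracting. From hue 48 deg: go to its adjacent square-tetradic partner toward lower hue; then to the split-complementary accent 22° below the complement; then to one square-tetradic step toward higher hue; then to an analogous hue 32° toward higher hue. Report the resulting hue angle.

238°

square ↓ −90°: 48 − 90 = -42 → -42 + 360 = 318°
split-comp 22° ↓ +158°: 318 + 158 = 476 → 476 − 360 = 116°
square ↑ +90°: 116 + 90 = 206°
analog 32° ↑ +32°: 206 + 32 = 238°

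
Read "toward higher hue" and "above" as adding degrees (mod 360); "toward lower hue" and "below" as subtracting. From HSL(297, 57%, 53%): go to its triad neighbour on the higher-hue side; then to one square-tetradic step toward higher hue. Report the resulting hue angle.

147°

+120° (triadic ↑): 297 + 120 = 417 → 417 − 360 = 57°
+90° (square ↑): 57 + 90 = 147°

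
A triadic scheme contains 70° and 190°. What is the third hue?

310°

A triad spaces three hues 120° apart.
The full set is {70°, 190°, 310°}.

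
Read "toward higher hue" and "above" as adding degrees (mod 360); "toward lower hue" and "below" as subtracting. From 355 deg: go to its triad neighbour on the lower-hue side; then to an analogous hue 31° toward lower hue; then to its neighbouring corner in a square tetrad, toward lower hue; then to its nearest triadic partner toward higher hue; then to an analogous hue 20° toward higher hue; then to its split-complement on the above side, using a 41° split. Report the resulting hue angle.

355 − 120 = 235°   (triadic ↓)
235 − 31 = 204°   (analog 31° ↓)
204 − 90 = 114°   (square ↓)
114 + 120 = 234°   (triadic ↑)
234 + 20 = 254°   (analog 20° ↑)
254 + 221 = 475 → 475 − 360 = 115°   (split-comp 41° ↑)

115°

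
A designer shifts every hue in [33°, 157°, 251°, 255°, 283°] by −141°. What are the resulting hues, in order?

252°, 16°, 110°, 114°, 142°

33 − 141 = -108 → -108 + 360 = 252°
157 − 141 = 16°
251 − 141 = 110°
255 − 141 = 114°
283 − 141 = 142°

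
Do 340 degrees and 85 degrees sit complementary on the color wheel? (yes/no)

Angular distance: |340 − 85| = 255; shorter arc = 360 − 255 = 105°.
Complementary requires 180°.

no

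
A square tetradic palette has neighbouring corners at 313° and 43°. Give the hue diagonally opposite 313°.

A square tetradic scheme places four hues 90° apart; opposite corners are 180° apart.
313 + 180 = 493 → 493 − 360 = 133°

133°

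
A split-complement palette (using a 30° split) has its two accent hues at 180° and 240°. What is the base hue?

The accents sit 30° either side of the complement, so the complement is their short-arc midpoint on the wheel.
Short-arc midpoint of 180° and 240°: 210°.
Base is 180° from the complement: 210 − 180 = 30°

30°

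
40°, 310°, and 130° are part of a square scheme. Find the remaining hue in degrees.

A square tetradic scheme places four hues every 90°.
The full set through 40° is {40°, 130°, 220°, 310°}.
Given {40°, 130°, 310°}, the missing hue is 220°.

220°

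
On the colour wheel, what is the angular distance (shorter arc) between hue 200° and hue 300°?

|200 − 300| = 100.
100 ≤ 180, so the shorter arc is 100°.

100°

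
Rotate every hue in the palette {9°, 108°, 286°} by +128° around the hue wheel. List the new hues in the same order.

9 + 128 = 137°
108 + 128 = 236°
286 + 128 = 414 → 414 − 360 = 54°

137°, 236°, 54°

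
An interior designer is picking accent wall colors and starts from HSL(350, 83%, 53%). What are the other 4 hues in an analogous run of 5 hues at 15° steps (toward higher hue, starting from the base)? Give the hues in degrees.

5°, 20°, 35°, 50°

Analogous hues sit every 15° along the wheel.
350 + 15 = 365 → 365 − 360 = 5°
350 + 30 = 380 → 380 − 360 = 20°
350 + 45 = 395 → 395 − 360 = 35°
350 + 60 = 410 → 410 − 360 = 50°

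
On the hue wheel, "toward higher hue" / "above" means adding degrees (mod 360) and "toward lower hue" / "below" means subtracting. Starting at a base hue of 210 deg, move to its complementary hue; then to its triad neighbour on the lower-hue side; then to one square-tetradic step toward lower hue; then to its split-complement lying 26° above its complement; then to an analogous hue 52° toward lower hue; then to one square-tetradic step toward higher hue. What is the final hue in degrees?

complement +180°: 210 + 180 = 390 → 390 − 360 = 30°
triadic ↓ −120°: 30 − 120 = -90 → -90 + 360 = 270°
square ↓ −90°: 270 − 90 = 180°
split-comp 26° ↑ +206°: 180 + 206 = 386 → 386 − 360 = 26°
analog 52° ↓ −52°: 26 − 52 = -26 → -26 + 360 = 334°
square ↑ +90°: 334 + 90 = 424 → 424 − 360 = 64°

64°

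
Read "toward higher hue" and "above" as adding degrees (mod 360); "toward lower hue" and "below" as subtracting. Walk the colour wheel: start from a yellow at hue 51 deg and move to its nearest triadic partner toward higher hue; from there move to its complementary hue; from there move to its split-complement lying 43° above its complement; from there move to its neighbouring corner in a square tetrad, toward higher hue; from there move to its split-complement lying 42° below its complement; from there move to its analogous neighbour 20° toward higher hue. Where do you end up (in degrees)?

51 + 120 = 171°   (triadic ↑)
171 + 180 = 351°   (complement)
351 + 223 = 574 → 574 − 360 = 214°   (split-comp 43° ↑)
214 + 90 = 304°   (square ↑)
304 + 138 = 442 → 442 − 360 = 82°   (split-comp 42° ↓)
82 + 20 = 102°   (analog 20° ↑)

102°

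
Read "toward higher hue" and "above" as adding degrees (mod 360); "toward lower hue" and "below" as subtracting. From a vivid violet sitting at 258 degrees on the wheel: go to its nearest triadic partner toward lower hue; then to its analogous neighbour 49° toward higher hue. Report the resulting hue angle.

187°

triadic ↓ −120°: 258 − 120 = 138°
analog 49° ↑ +49°: 138 + 49 = 187°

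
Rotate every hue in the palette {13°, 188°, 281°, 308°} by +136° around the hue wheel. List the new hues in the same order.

149°, 324°, 57°, 84°

13 + 136 = 149°
188 + 136 = 324°
281 + 136 = 417 → 417 − 360 = 57°
308 + 136 = 444 → 444 − 360 = 84°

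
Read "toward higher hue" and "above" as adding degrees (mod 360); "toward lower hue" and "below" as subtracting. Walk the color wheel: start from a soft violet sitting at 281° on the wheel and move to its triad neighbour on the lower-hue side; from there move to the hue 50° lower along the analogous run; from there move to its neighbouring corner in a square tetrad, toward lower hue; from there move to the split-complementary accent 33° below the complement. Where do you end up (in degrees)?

281 − 120 = 161°   (triadic ↓)
161 − 50 = 111°   (analog 50° ↓)
111 − 90 = 21°   (square ↓)
21 + 147 = 168°   (split-comp 33° ↓)

168°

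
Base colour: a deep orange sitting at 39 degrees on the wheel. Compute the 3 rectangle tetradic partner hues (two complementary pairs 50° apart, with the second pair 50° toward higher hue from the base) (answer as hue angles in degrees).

A rectangular tetradic uses two complementary pairs 50° apart: offsets 0°, 50°, 180°, 230°.
39 + 50 = 89°
39 + 180 = 219°
39 + 230 = 269°

89°, 219°, and 269°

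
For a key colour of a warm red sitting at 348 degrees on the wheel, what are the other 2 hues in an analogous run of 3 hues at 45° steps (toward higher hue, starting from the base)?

Analogous hues sit every 45° along the wheel.
348 + 45 = 393 → 393 − 360 = 33°
348 + 90 = 438 → 438 − 360 = 78°

33° and 78°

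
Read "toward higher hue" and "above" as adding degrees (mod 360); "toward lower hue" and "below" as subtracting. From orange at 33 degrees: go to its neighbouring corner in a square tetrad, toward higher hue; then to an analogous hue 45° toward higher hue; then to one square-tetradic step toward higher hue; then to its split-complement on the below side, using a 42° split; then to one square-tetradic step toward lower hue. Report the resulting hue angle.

square ↑ +90°: 33 + 90 = 123°
analog 45° ↑ +45°: 123 + 45 = 168°
square ↑ +90°: 168 + 90 = 258°
split-comp 42° ↓ +138°: 258 + 138 = 396 → 396 − 360 = 36°
square ↓ −90°: 36 − 90 = -54 → -54 + 360 = 306°

306°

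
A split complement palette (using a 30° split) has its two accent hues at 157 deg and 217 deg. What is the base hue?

7°

The accents sit 30° either side of the complement, so the complement is their short-arc midpoint on the wheel.
Short-arc midpoint of 157° and 217°: 187°.
Base is 180° from the complement: 187 − 180 = 7°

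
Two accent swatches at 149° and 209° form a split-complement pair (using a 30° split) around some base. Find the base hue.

The accents sit 30° either side of the complement, so the complement is their short-arc midpoint on the wheel.
Short-arc midpoint of 149° and 209°: 179°.
Base is 180° from the complement: 179 − 180 = -1 → -1 + 360 = 359°

359°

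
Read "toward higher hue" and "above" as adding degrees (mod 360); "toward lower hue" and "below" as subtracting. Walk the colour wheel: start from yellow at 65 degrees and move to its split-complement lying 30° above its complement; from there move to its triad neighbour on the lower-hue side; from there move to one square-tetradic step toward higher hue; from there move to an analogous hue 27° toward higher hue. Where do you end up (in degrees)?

272°

+210° (split-comp 30° ↑): 65 + 210 = 275°
−120° (triadic ↓): 275 − 120 = 155°
+90° (square ↑): 155 + 90 = 245°
+27° (analog 27° ↑): 245 + 27 = 272°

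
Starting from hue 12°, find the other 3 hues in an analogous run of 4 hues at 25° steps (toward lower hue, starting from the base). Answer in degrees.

Analogous hues sit every 25° along the wheel.
12 − 25 = -13 → -13 + 360 = 347°
12 − 50 = -38 → -38 + 360 = 322°
12 − 75 = -63 → -63 + 360 = 297°

347°, 322° and 297°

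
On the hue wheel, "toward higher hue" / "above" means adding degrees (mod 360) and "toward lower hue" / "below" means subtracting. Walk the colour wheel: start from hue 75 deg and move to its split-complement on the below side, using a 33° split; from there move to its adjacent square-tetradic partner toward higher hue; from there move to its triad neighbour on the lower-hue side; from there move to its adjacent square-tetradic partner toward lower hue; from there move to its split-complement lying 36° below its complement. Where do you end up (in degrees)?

246°

+147° (split-comp 33° ↓): 75 + 147 = 222°
+90° (square ↑): 222 + 90 = 312°
−120° (triadic ↓): 312 − 120 = 192°
−90° (square ↓): 192 − 90 = 102°
+144° (split-comp 36° ↓): 102 + 144 = 246°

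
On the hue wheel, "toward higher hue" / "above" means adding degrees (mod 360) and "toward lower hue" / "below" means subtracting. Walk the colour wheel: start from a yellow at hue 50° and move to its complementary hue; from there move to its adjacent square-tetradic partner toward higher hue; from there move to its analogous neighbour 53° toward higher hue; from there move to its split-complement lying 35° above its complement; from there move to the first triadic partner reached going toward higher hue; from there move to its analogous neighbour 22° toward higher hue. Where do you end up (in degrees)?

10°

50 + 180 = 230°   (complement)
230 + 90 = 320°   (square ↑)
320 + 53 = 373 → 373 − 360 = 13°   (analog 53° ↑)
13 + 215 = 228°   (split-comp 35° ↑)
228 + 120 = 348°   (triadic ↑)
348 + 22 = 370 → 370 − 360 = 10°   (analog 22° ↑)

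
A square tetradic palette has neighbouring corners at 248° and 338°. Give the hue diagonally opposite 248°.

A square tetradic scheme places four hues 90° apart; opposite corners are 180° apart.
248 + 180 = 428 → 428 − 360 = 68°

68°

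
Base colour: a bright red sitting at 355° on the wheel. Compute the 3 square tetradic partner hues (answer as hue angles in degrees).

85°, 175°, 265°

A square tetradic scheme places four hues every 90°.
355 + 90 = 445 → 445 − 360 = 85°
355 + 180 = 535 → 535 − 360 = 175°
355 + 270 = 625 → 625 − 360 = 265°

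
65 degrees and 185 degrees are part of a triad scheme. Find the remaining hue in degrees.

A triad places three hues 120° apart.
The full set through 65° is {65°, 185°, 305°}.
Given {65°, 185°}, the missing hue is 305°.

305°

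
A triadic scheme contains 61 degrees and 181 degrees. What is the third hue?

A triad spaces three hues 120° apart.
The full set is {61°, 181°, 301°}.

301°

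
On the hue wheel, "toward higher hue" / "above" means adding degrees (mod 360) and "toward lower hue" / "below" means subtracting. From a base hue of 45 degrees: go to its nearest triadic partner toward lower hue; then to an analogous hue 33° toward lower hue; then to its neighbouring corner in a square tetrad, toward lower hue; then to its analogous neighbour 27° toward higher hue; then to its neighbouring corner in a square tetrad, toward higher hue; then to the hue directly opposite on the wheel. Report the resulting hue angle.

−120° (triadic ↓): 45 − 120 = -75 → -75 + 360 = 285°
−33° (analog 33° ↓): 285 − 33 = 252°
−90° (square ↓): 252 − 90 = 162°
+27° (analog 27° ↑): 162 + 27 = 189°
+90° (square ↑): 189 + 90 = 279°
+180° (complement): 279 + 180 = 459 → 459 − 360 = 99°

99°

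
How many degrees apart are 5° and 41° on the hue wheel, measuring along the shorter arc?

|5 − 41| = 36.
36 ≤ 180, so the shorter arc is 36°.

36°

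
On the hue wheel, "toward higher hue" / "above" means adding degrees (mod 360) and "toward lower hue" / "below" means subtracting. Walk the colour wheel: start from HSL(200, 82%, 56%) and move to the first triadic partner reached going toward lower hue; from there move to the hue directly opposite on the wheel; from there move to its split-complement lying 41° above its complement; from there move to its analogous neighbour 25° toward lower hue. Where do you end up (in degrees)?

96°

triadic ↓ −120°: 200 − 120 = 80°
complement +180°: 80 + 180 = 260°
split-comp 41° ↑ +221°: 260 + 221 = 481 → 481 − 360 = 121°
analog 25° ↓ −25°: 121 − 25 = 96°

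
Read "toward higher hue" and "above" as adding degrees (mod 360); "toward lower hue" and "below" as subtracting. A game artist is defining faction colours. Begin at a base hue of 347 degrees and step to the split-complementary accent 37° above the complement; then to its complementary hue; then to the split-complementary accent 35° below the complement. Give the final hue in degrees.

347 + 217 = 564 → 564 − 360 = 204°   (split-comp 37° ↑)
204 + 180 = 384 → 384 − 360 = 24°   (complement)
24 + 145 = 169°   (split-comp 35° ↓)

169°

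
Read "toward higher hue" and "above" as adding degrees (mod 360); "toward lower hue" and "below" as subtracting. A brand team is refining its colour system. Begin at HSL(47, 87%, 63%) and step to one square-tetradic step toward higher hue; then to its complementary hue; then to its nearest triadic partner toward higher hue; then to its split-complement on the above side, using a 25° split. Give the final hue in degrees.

+90° (square ↑): 47 + 90 = 137°
+180° (complement): 137 + 180 = 317°
+120° (triadic ↑): 317 + 120 = 437 → 437 − 360 = 77°
+205° (split-comp 25° ↑): 77 + 205 = 282°

282°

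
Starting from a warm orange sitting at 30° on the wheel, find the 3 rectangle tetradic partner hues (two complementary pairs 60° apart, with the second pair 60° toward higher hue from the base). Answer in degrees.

A rectangular tetradic uses two complementary pairs 60° apart: offsets 0°, 60°, 180°, 240°.
30 + 60 = 90°
30 + 180 = 210°
30 + 240 = 270°

90°, 210°, 270°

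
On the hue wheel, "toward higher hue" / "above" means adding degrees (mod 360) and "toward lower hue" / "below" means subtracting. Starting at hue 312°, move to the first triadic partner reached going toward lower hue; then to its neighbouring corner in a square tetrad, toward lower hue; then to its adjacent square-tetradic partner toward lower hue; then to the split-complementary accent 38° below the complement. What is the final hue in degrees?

312 − 120 = 192°   (triadic ↓)
192 − 90 = 102°   (square ↓)
102 − 90 = 12°   (square ↓)
12 + 142 = 154°   (split-comp 38° ↓)

154°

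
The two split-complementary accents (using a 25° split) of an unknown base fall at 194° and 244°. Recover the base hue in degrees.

39°

The accents sit 25° either side of the complement, so the complement is their short-arc midpoint on the wheel.
Short-arc midpoint of 194° and 244°: 219°.
Base is 180° from the complement: 219 − 180 = 39°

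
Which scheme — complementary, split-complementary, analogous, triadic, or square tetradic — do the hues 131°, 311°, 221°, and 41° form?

square tetradic

Sort the hues: 41°, 131°, 221°, 311°.
Successive gaps around the wheel: 90°, 90°, 90°, 90°.
Four hues every 90° form a square tetradic scheme.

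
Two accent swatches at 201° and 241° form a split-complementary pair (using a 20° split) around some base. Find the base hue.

41°

The accents sit 20° either side of the complement, so the complement is their short-arc midpoint on the wheel.
Short-arc midpoint of 201° and 241°: 221°.
Base is 180° from the complement: 221 − 180 = 41°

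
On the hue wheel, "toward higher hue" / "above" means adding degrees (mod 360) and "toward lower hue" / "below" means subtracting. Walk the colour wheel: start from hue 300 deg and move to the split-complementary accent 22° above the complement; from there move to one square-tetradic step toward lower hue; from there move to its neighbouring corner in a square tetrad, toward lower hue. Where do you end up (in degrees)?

split-comp 22° ↑ +202°: 300 + 202 = 502 → 502 − 360 = 142°
square ↓ −90°: 142 − 90 = 52°
square ↓ −90°: 52 − 90 = -38 → -38 + 360 = 322°

322°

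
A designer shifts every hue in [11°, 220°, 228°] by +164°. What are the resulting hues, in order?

175°, 24°, 32°

11 + 164 = 175°
220 + 164 = 384 → 384 − 360 = 24°
228 + 164 = 392 → 392 − 360 = 32°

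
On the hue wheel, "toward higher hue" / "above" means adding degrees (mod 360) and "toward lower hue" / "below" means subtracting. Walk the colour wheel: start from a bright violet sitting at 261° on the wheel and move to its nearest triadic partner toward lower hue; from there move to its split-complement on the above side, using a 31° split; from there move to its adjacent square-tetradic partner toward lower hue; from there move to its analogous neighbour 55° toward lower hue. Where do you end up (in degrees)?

triadic ↓ −120°: 261 − 120 = 141°
split-comp 31° ↑ +211°: 141 + 211 = 352°
square ↓ −90°: 352 − 90 = 262°
analog 55° ↓ −55°: 262 − 55 = 207°

207°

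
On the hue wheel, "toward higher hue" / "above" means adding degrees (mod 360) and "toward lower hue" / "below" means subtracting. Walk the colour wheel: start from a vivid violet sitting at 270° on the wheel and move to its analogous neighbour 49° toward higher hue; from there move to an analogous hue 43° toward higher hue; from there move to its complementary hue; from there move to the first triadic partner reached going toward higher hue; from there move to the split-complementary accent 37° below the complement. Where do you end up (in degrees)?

analog 49° ↑ +49°: 270 + 49 = 319°
analog 43° ↑ +43°: 319 + 43 = 362 → 362 − 360 = 2°
complement +180°: 2 + 180 = 182°
triadic ↑ +120°: 182 + 120 = 302°
split-comp 37° ↓ +143°: 302 + 143 = 445 → 445 − 360 = 85°

85°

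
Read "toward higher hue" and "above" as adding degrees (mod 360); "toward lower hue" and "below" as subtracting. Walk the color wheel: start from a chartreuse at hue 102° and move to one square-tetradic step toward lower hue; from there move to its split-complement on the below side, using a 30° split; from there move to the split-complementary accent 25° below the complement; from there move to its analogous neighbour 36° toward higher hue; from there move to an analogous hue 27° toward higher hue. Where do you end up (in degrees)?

square ↓ −90°: 102 − 90 = 12°
split-comp 30° ↓ +150°: 12 + 150 = 162°
split-comp 25° ↓ +155°: 162 + 155 = 317°
analog 36° ↑ +36°: 317 + 36 = 353°
analog 27° ↑ +27°: 353 + 27 = 380 → 380 − 360 = 20°

20°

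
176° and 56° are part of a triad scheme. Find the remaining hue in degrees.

A triad places three hues 120° apart.
The full set through 56° is {56°, 176°, 296°}.
Given {56°, 176°}, the missing hue is 296°.

296°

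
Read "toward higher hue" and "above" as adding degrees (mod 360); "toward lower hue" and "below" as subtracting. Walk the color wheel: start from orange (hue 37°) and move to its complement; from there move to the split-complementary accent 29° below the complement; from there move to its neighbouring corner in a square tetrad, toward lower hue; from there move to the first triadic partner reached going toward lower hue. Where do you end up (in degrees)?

complement +180°: 37 + 180 = 217°
split-comp 29° ↓ +151°: 217 + 151 = 368 → 368 − 360 = 8°
square ↓ −90°: 8 − 90 = -82 → -82 + 360 = 278°
triadic ↓ −120°: 278 − 120 = 158°

158°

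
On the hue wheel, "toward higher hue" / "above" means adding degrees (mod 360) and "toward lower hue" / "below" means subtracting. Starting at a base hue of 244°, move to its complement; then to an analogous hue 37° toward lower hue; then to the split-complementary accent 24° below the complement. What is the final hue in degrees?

244 + 180 = 424 → 424 − 360 = 64°   (complement)
64 − 37 = 27°   (analog 37° ↓)
27 + 156 = 183°   (split-comp 24° ↓)

183°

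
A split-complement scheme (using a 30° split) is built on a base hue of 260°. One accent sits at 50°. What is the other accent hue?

Split-complementary hues sit 30° either side of the complement.
Complement of the base 260°: 260 + 180 = 440 → 440 − 360 = 80°
The given accent 50° is 30° one side of 80°; the other accent sits 30° the other side: 80 + 30 = 110°

110°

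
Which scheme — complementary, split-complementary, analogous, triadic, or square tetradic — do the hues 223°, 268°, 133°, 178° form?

analogous

Sort the hues: 133°, 178°, 223°, 268°.
Successive gaps around the wheel: 45°, 45°, 45°, 225°.
A run of hues at equal small steps (45°) with one large closing gap is an analogous group.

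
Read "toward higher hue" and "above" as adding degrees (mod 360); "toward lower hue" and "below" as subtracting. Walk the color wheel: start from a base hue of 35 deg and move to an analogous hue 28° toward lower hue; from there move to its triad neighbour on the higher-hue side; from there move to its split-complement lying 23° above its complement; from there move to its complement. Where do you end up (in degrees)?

35 − 28 = 7°   (analog 28° ↓)
7 + 120 = 127°   (triadic ↑)
127 + 203 = 330°   (split-comp 23° ↑)
330 + 180 = 510 → 510 − 360 = 150°   (complement)

150°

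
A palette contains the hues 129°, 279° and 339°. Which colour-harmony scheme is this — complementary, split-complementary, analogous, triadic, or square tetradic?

split-complementary

Sort the hues: 129°, 279°, 339°.
Successive gaps around the wheel: 150°, 60°, 150°.
Two 150° gaps and one 60° gap — a base hue opposite a pair of accents 30° either side of its complement — is the split-complementary pattern.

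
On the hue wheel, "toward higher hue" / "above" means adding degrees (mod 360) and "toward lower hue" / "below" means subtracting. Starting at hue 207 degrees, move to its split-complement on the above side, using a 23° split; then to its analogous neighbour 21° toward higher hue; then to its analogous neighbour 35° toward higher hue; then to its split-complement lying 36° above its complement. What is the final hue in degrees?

+203° (split-comp 23° ↑): 207 + 203 = 410 → 410 − 360 = 50°
+21° (analog 21° ↑): 50 + 21 = 71°
+35° (analog 35° ↑): 71 + 35 = 106°
+216° (split-comp 36° ↑): 106 + 216 = 322°

322°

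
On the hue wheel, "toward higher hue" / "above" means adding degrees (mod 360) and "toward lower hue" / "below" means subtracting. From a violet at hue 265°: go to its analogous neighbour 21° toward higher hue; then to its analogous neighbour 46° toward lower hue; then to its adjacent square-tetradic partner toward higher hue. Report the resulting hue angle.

330°

analog 21° ↑ +21°: 265 + 21 = 286°
analog 46° ↓ −46°: 286 − 46 = 240°
square ↑ +90°: 240 + 90 = 330°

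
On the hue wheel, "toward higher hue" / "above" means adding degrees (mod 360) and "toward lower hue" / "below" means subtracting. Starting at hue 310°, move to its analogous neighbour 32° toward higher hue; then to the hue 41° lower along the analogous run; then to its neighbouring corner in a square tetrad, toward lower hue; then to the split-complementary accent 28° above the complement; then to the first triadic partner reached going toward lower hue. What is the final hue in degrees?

analog 32° ↑ +32°: 310 + 32 = 342°
analog 41° ↓ −41°: 342 − 41 = 301°
square ↓ −90°: 301 − 90 = 211°
split-comp 28° ↑ +208°: 211 + 208 = 419 → 419 − 360 = 59°
triadic ↓ −120°: 59 − 120 = -61 → -61 + 360 = 299°

299°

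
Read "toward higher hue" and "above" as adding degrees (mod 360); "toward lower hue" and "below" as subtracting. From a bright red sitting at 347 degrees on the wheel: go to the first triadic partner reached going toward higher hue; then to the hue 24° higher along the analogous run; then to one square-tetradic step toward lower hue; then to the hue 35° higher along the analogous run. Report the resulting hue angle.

347 + 120 = 467 → 467 − 360 = 107°   (triadic ↑)
107 + 24 = 131°   (analog 24° ↑)
131 − 90 = 41°   (square ↓)
41 + 35 = 76°   (analog 35° ↑)

76°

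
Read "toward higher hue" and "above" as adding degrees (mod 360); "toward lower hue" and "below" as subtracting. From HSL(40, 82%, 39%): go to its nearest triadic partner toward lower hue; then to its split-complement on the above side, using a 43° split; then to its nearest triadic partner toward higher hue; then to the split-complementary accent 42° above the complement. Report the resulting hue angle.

125°

triadic ↓ −120°: 40 − 120 = -80 → -80 + 360 = 280°
split-comp 43° ↑ +223°: 280 + 223 = 503 → 503 − 360 = 143°
triadic ↑ +120°: 143 + 120 = 263°
split-comp 42° ↑ +222°: 263 + 222 = 485 → 485 − 360 = 125°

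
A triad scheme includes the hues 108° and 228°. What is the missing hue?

A triad places three hues 120° apart.
The full set through 108° is {108°, 228°, 348°}.
Given {108°, 228°}, the missing hue is 348°.

348°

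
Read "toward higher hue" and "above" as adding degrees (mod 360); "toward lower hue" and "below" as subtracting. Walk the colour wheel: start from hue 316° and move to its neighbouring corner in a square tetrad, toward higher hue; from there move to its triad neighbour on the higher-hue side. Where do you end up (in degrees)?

+90° (square ↑): 316 + 90 = 406 → 406 − 360 = 46°
+120° (triadic ↑): 46 + 120 = 166°

166°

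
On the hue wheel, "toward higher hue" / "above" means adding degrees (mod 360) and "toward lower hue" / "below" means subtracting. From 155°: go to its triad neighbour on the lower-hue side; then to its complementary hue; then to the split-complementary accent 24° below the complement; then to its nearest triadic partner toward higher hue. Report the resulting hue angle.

131°

−120° (triadic ↓): 155 − 120 = 35°
+180° (complement): 35 + 180 = 215°
+156° (split-comp 24° ↓): 215 + 156 = 371 → 371 − 360 = 11°
+120° (triadic ↑): 11 + 120 = 131°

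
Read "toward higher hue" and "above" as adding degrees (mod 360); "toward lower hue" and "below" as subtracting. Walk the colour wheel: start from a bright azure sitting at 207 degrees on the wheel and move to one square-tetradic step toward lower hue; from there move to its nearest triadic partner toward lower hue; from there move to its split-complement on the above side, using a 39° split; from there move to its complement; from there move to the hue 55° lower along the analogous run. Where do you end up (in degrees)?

207 − 90 = 117°   (square ↓)
117 − 120 = -3 → -3 + 360 = 357°   (triadic ↓)
357 + 219 = 576 → 576 − 360 = 216°   (split-comp 39° ↑)
216 + 180 = 396 → 396 − 360 = 36°   (complement)
36 − 55 = -19 → -19 + 360 = 341°   (analog 55° ↓)

341°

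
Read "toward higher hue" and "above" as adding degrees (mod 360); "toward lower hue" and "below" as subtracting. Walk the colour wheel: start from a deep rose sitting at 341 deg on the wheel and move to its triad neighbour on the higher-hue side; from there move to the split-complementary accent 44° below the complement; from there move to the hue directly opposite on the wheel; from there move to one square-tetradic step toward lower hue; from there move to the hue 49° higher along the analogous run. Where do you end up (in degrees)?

16°

+120° (triadic ↑): 341 + 120 = 461 → 461 − 360 = 101°
+136° (split-comp 44° ↓): 101 + 136 = 237°
+180° (complement): 237 + 180 = 417 → 417 − 360 = 57°
−90° (square ↓): 57 − 90 = -33 → -33 + 360 = 327°
+49° (analog 49° ↑): 327 + 49 = 376 → 376 − 360 = 16°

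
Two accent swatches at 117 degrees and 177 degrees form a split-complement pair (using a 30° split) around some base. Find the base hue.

The accents sit 30° either side of the complement, so the complement is their short-arc midpoint on the wheel.
Short-arc midpoint of 117° and 177°: 147°.
Base is 180° from the complement: 147 − 180 = -33 → -33 + 360 = 327°

327°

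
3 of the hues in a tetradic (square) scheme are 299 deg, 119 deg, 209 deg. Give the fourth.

A square tetradic scheme places four hues every 90°.
The full set through 119° is {29°, 119°, 209°, 299°}.
Given {119°, 209°, 299°}, the missing hue is 29°.

29°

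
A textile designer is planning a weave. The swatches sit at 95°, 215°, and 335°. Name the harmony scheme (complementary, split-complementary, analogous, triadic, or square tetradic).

Sort the hues: 95°, 215°, 335°.
Successive gaps around the wheel: 120°, 120°, 120°.
Three hues equally spaced 120° apart form a triad.

triadic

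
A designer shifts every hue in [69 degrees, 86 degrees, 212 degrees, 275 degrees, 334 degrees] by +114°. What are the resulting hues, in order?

69 + 114 = 183°
86 + 114 = 200°
212 + 114 = 326°
275 + 114 = 389 → 389 − 360 = 29°
334 + 114 = 448 → 448 − 360 = 88°

183°, 200°, 326°, 29°, 88°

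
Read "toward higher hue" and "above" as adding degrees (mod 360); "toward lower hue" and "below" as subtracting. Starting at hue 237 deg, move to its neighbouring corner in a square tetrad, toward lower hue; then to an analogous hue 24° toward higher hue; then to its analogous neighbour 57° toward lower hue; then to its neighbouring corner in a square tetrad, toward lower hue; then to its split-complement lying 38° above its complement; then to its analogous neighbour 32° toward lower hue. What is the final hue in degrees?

square ↓ −90°: 237 − 90 = 147°
analog 24° ↑ +24°: 147 + 24 = 171°
analog 57° ↓ −57°: 171 − 57 = 114°
square ↓ −90°: 114 − 90 = 24°
split-comp 38° ↑ +218°: 24 + 218 = 242°
analog 32° ↓ −32°: 242 − 32 = 210°

210°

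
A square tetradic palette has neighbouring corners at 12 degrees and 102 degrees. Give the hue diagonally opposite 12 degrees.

A square tetradic scheme places four hues 90° apart; opposite corners are 180° apart.
12 + 180 = 192°

192°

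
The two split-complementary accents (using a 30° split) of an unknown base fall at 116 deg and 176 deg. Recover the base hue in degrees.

The accents sit 30° either side of the complement, so the complement is their short-arc midpoint on the wheel.
Short-arc midpoint of 116° and 176°: 146°.
Base is 180° from the complement: 146 − 180 = -34 → -34 + 360 = 326°

326°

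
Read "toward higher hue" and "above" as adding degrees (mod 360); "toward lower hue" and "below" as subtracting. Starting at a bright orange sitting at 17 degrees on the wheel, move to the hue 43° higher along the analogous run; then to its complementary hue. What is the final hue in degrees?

+43° (analog 43° ↑): 17 + 43 = 60°
+180° (complement): 60 + 180 = 240°

240°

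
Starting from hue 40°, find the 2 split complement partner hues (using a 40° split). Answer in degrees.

180° and 260°

Complement of 40°: 40 + 180 = 220°
220 − 40 = 180°
220 + 40 = 260°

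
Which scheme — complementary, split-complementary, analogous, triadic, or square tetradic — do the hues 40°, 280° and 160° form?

triadic

Sort the hues: 40°, 160°, 280°.
Successive gaps around the wheel: 120°, 120°, 120°.
Three hues equally spaced 120° apart form a triad.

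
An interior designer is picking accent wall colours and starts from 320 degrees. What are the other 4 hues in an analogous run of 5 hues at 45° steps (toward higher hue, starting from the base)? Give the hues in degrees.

320 + 45 = 365 → 365 − 360 = 5°
320 + 90 = 410 → 410 − 360 = 50°
320 + 135 = 455 → 455 − 360 = 95°
320 + 180 = 500 → 500 − 360 = 140°

5°, 50°, 95°, 140°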